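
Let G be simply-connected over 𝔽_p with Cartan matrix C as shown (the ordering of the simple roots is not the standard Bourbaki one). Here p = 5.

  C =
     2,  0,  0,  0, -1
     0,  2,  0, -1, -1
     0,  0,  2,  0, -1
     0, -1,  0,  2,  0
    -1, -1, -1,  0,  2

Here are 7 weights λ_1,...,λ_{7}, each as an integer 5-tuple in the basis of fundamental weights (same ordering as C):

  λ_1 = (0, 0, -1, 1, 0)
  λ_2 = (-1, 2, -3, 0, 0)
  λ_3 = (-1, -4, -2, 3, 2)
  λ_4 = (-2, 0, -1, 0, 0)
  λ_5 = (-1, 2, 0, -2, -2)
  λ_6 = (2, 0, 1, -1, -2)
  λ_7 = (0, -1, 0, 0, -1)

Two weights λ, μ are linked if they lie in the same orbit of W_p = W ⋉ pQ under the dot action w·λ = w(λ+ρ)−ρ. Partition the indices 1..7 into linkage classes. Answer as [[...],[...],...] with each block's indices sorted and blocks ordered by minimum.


D_5 Cartan matrix, 5 simple roots permuted; ρ=(1,1,1,1,1).

λ_j+ρ reflected into Ā_5 (⟨·,θ^∨⟩≤5); 5-tuples as given:

  [1] (1, 1, 0, 1, 0)
  [2] (1, 0, 1, 1, 0)
  [3] (1, 1, 0, 1, 0)
  [4] (1, 1, 0, 1, 0)
  [5] (1, 1, 0, 1, 0)
  [6] (2, 0, 1, 0, 1)
  [7] (1, 0, 1, 1, 0)

Linkage partition of the 7 weights (3 classes, p=5):

[[1, 3, 4, 5], [2, 7], [6]]


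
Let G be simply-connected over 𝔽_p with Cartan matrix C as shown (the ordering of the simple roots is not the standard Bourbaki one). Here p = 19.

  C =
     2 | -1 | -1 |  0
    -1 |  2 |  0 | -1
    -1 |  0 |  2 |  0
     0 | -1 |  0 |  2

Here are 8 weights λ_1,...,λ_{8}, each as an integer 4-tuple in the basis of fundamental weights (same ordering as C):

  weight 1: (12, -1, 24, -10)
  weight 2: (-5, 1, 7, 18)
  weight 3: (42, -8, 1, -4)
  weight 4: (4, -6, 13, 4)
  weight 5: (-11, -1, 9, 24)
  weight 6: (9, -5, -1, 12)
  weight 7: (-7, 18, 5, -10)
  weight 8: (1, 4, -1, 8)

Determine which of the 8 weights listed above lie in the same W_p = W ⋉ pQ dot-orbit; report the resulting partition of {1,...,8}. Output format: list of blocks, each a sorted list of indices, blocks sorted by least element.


Root system A_4: the 4×4 matrix C matches after relabeling.

W_19-reps of the 8 weights in Ā_19 (same 4-coord order as C):

  λ_1+ρ ↦ (6, 4, 0, 9)
  λ_2+ρ ↦ (0, 2, 2, 11)
  λ_3+ρ ↦ (2, 5, 0, 9)
  λ_4+ρ ↦ (0, 5, 14, 0)
  λ_5+ρ ↦ (6, 4, 0, 9)
  λ_6+ρ ↦ (6, 4, 0, 9)
  λ_7+ρ ↦ (6, 4, 0, 9)
  λ_8+ρ ↦ (2, 5, 0, 9)

Grouping the 8 weights by Ā_19-representative: 4 linkage classes.

[[1, 5, 6, 7], [2], [3, 8], [4]]


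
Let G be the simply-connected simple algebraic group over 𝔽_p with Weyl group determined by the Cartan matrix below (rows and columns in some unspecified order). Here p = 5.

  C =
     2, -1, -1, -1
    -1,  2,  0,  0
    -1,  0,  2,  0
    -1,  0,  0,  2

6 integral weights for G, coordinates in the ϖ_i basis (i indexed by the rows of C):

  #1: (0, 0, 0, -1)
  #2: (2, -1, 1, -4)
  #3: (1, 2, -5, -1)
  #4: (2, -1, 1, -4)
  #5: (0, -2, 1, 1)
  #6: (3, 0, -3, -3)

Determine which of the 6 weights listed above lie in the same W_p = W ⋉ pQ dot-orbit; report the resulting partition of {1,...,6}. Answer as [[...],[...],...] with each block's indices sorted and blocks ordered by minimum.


Root system D_4: the 4×4 matrix C matches after relabeling.

Alcove-folded reps (p=5, 6 weights, presented ϖ-order):

  λ_1+ρ ↦ (1, 1, 1, 0) · λ_2+ρ ↦ (0, 0, 2, 3) · λ_3+ρ ↦ (0, 1, 2, 2) · λ_4+ρ ↦ (0, 0, 2, 3) · λ_5+ρ ↦ (0, 1, 2, 2) · λ_6+ρ ↦ (0, 1, 2, 2)

Partition of {1..6} into 3 W_5-dot-orbits:

[[1], [2, 4], [3, 5, 6]]


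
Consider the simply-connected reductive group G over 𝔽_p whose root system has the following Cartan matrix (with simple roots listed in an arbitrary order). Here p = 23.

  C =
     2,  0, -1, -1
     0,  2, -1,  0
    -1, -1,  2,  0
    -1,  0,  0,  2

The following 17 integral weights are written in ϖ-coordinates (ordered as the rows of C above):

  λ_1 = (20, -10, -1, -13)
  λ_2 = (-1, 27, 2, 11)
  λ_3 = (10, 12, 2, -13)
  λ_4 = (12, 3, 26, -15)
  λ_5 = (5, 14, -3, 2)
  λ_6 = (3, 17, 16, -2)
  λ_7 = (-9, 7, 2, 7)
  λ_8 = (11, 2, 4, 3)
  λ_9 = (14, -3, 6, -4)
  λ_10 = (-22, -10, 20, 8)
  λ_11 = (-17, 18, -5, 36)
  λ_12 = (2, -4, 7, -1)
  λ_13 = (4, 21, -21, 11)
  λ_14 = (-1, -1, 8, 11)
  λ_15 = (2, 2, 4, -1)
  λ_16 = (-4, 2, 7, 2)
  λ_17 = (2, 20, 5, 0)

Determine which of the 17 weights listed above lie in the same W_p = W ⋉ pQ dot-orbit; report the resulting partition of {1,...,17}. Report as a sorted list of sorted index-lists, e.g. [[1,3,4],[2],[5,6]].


Cartan matrix: type A_4 (|W|=120); un-permuting the 4 rows.

λ_j+ρ reflected into Ā_23 (⟨·,θ^∨⟩≤23); 4-tuples as given:

  [1] (0, 0, 9, 12)
  [2] (3, 3, 5, 0)
  [3] (1, 9, 2, 7)
  [4] (4, 13, 2, 3)
  [5] (4, 13, 2, 3)
  [6] (12, 2, 5, 3)
  [7] (3, 3, 5, 0)
  [8] (12, 2, 5, 3)
  [9] (12, 2, 5, 3)
  [10] (0, 0, 9, 12)
  [11] (4, 13, 2, 3)
  [12] (3, 3, 5, 0)
  [13] (12, 2, 5, 3)
  [14] (0, 0, 9, 12)
  [15] (3, 3, 5, 0)
  [16] (3, 3, 5, 0)
  [17] (4, 13, 2, 3)

Partition of {1..17} into 5 W_23-dot-orbits:

[[1, 10, 14], [2, 7, 12, 15, 16], [3], [4, 5, 11, 17], [6, 8, 9, 13]]


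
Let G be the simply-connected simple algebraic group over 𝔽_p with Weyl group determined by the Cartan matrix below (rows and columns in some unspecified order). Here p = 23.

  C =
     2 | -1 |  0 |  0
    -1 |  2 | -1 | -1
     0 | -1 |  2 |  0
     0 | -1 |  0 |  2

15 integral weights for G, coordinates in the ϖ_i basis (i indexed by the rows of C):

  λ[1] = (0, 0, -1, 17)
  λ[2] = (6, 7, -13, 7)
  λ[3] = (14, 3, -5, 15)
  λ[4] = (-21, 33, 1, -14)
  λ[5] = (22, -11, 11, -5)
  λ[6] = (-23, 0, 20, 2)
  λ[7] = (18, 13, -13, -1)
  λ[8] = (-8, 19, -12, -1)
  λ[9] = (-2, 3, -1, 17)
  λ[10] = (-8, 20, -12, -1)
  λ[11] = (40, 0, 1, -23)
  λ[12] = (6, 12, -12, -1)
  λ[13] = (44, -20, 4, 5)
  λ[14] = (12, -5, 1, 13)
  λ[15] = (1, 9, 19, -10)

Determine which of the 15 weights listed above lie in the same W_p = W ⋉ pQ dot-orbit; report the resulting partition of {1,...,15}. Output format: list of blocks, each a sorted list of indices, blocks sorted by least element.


Cartan matrix: type D_4 (|W|=192); un-permuting the 4 rows.

Each λ_j+ρ reduced to Ā_23; 4-tuples below use C's row order:

  λ_1 → (1, 1, 0, 18) · λ_2 → (3, 4, 8, 4) · λ_3 → (3, 4, 8, 4) · λ_4 → (7, 2, 11, 0) · λ_5 → (9, 0, 2, 10) · λ_6 → (1, 1, 0, 18) · λ_7 → (9, 0, 2, 10) · λ_8 → (7, 2, 11, 0) · λ_9 → (1, 1, 0, 18) · λ_10 → (7, 2, 11, 0) · λ_11 → (1, 1, 0, 18) · λ_12 → (7, 2, 11, 0) · λ_13 → (1, 3, 5, 6) · λ_14 → (9, 0, 2, 10) · λ_15 → (7, 2, 11, 0)

Partition of {1..15} into 5 W_23-dot-orbits:

[[1, 6, 9, 11], [2, 3], [4, 8, 10, 12, 15], [5, 7, 14], [13]]


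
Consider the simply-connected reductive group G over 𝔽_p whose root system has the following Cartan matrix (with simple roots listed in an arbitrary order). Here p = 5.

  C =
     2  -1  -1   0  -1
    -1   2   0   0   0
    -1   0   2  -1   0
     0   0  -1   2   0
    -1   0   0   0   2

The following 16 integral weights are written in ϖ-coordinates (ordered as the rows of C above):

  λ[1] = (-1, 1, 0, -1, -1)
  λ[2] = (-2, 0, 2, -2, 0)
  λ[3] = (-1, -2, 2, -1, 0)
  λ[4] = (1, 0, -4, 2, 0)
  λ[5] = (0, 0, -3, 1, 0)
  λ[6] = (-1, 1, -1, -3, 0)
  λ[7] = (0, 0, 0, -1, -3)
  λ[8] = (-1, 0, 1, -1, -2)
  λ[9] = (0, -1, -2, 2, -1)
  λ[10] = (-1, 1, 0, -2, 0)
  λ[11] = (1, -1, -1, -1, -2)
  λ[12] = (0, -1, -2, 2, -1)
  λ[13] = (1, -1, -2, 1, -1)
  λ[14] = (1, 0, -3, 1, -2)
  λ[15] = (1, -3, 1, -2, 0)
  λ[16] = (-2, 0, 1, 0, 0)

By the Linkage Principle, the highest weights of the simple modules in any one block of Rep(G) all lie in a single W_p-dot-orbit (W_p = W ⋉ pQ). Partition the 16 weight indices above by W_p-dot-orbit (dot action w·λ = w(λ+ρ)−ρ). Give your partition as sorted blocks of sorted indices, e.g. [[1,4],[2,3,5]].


Type D_5, rank 5, |W|=1920; reorder rows/cols to standard.

Folding the 16 weights λ_j+ρ into Ā_5 (reps in the given 5-coord order):

    1: (0, 2, 1, 0, 0)
    2: (1, 0, 1, 1, 0)
    3: (1, 0, 1, 0, 0)
    4: (1, 0, 1, 0, 0)
    5: (1, 0, 1, 0, 0)
    6: (1, 0, 0, 0, 1)
    7: (1, 0, 0, 0, 1)
    8: (1, 0, 1, 0, 0)
    9: (0, 0, 1, 2, 0)
    10: (0, 2, 0, 1, 1)
    11: (1, 0, 0, 0, 1)
    12: (0, 0, 1, 2, 0)
    13: (1, 0, 1, 1, 0)
    14: (1, 0, 1, 0, 0)
    15: (0, 2, 0, 1, 1)
    16: (1, 0, 1, 1, 0)

6 distinct reps among the 16 weights ⇒ 6 W_5-linkage classes:

[[1], [2, 13, 16], [3, 4, 5, 8, 14], [6, 7, 11], [9, 12], [10, 15]]


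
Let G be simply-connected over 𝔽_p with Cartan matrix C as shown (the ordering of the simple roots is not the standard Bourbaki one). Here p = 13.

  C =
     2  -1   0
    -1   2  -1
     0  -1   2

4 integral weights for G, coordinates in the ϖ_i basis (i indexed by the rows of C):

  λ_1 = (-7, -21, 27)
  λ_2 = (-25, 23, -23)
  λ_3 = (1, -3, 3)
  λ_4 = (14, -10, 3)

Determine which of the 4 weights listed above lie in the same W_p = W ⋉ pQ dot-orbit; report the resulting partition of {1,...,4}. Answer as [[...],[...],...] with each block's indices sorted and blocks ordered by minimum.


C ↔ A_3 under row/col permutation; |W(A_3)| = 24.

Ā_13 reps of the 4 weights (A_3, coords as presented):

  1: (2, 5, 6);  2: (0, 2, 2);  3: (0, 2, 2);  4: (4, 4, 3)

These 4 weights hit 3 W_13-dot-orbits; sizes (1, 2, 1):

[[1], [2, 3], [4]]


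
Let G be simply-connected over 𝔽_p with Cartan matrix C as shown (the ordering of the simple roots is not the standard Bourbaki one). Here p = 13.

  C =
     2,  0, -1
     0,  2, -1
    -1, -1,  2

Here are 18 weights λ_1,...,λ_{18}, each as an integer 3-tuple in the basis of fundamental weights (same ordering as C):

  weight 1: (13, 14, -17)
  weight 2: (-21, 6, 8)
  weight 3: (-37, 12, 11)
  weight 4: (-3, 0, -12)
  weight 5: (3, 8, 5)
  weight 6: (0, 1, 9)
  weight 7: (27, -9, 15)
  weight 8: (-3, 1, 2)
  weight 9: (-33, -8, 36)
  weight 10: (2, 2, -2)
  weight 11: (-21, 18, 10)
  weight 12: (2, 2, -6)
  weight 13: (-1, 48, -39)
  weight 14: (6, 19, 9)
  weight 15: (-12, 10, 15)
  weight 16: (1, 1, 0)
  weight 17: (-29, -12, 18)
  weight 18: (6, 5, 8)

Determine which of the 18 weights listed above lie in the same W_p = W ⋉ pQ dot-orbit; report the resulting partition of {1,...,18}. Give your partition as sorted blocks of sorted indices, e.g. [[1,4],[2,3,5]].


Root system A_3: the 3×3 matrix C matches after relabeling.

Ā_13 reps of the 18 weights (A_3, coords as presented):

  1: (1, 2, 10);  2: (2, 3, 4);  3: (1, 2, 10);  4: (1, 2, 10);  5: (2, 3, 4);  6: (1, 2, 10);  7: (3, 3, 2);  8: (2, 2, 1);  9: (5, 4, 2);  10: (2, 2, 1);  11: (2, 3, 4);  12: (2, 2, 1);  13: (1, 2, 10);  14: (2, 3, 4);  15: (2, 2, 1);  16: (2, 2, 1);  17: (5, 4, 2);  18: (2, 3, 4)

The 18 indices split into 5 linkage classes (same alcove rep ⇔ same W_13-dot-orbit):

[[1, 3, 4, 6, 13], [2, 5, 11, 14, 18], [7], [8, 10, 12, 15, 16], [9, 17]]


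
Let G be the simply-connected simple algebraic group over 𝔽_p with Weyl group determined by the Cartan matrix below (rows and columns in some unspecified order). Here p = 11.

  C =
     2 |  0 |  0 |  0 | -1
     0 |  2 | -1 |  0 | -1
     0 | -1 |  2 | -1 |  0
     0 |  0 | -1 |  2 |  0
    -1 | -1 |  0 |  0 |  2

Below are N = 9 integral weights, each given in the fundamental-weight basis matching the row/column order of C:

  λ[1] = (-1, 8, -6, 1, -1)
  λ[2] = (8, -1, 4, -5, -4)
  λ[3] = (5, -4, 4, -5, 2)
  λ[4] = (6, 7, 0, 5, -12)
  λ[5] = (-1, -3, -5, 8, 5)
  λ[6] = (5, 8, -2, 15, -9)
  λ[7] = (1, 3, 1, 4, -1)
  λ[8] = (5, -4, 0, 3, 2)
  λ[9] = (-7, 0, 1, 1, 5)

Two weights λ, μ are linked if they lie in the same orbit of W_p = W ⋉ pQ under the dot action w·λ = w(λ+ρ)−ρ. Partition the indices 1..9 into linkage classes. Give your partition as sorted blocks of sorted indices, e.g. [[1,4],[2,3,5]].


Cartan matrix: type A_5 (|W|=720); un-permuting the 5 rows.

Folding the 9 weights λ_j+ρ into Ā_11 (reps in the given 5-coord order):

    λ_1 → (0, 4, 2, 3, 0)
    λ_2 → (6, 1, 2, 2, 0)
    λ_3 → (6, 1, 2, 2, 0)
    λ_4 → (0, 1, 2, 0, 4)
    λ_5 → (0, 4, 2, 3, 0)
    λ_6 → (6, 1, 2, 2, 0)
    λ_7 → (0, 4, 2, 3, 0)
    λ_8 → (6, 1, 2, 2, 0)
    λ_9 → (6, 1, 2, 2, 0)

These 9 weights hit 3 W_11-dot-orbits; sizes (3, 5, 1):

[[1, 5, 7], [2, 3, 6, 8, 9], [4]]


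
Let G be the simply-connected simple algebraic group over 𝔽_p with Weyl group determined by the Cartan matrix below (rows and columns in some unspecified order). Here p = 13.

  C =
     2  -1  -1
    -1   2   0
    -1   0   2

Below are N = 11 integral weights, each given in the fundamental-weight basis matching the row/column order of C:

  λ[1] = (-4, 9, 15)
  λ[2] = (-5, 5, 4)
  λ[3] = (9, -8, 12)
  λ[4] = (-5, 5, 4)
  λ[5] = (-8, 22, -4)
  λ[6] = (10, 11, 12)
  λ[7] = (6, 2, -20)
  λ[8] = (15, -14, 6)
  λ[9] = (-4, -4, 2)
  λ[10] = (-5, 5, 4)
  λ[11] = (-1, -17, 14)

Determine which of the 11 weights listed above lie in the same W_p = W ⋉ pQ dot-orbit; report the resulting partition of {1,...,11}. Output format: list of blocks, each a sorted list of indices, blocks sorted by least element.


Dynkin diagram of C (from the 4 off-diagonal −1 entries): A_3.

λ_j+ρ reflected into Ā_13 (⟨·,θ^∨⟩≤13); 3-tuples as given:

  [1] (0, 3, 3) · [2] (4, 2, 1) · [3] (0, 3, 3) · [4] (4, 2, 1) · [5] (0, 3, 3) · [6] (10, 1, 0) · [7] (3, 3, 1) · [8] (0, 3, 3) · [9] (0, 3, 3) · [10] (4, 2, 1) · [11] (10, 1, 0)

The 11 indices split into 4 linkage classes (same alcove rep ⇔ same W_13-dot-orbit):

[[1, 3, 5, 8, 9], [2, 4, 10], [6, 11], [7]]


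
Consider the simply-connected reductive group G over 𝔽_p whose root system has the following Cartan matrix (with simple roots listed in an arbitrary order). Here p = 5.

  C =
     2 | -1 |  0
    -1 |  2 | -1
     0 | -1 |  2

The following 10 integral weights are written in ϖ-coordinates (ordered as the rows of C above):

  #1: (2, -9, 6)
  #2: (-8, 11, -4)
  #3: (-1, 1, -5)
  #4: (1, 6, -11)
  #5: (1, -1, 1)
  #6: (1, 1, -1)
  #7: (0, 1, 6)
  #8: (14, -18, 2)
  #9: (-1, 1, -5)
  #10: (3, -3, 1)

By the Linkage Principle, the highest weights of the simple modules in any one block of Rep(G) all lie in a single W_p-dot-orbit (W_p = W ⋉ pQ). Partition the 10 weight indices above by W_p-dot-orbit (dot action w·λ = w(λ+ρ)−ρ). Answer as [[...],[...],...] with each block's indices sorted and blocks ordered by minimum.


Dynkin diagram of C (from the 4 off-diagonal −1 entries): A_3.

Ā_5 reps of the 10 weights (A_3, coords as presented):

  λ_1 → (2, 0, 2)
  λ_2 → (2, 0, 2)
  λ_3 → (2, 0, 2)
  λ_4 → (2, 2, 0)
  λ_5 → (2, 0, 2)
  λ_6 → (2, 2, 0)
  λ_7 → (2, 2, 0)
  λ_8 → (2, 2, 0)
  λ_9 → (2, 0, 2)
  λ_10 → (2, 2, 0)

The 10 indices split into 2 linkage classes (same alcove rep ⇔ same W_5-dot-orbit):

[[1, 2, 3, 5, 9], [4, 6, 7, 8, 10]]


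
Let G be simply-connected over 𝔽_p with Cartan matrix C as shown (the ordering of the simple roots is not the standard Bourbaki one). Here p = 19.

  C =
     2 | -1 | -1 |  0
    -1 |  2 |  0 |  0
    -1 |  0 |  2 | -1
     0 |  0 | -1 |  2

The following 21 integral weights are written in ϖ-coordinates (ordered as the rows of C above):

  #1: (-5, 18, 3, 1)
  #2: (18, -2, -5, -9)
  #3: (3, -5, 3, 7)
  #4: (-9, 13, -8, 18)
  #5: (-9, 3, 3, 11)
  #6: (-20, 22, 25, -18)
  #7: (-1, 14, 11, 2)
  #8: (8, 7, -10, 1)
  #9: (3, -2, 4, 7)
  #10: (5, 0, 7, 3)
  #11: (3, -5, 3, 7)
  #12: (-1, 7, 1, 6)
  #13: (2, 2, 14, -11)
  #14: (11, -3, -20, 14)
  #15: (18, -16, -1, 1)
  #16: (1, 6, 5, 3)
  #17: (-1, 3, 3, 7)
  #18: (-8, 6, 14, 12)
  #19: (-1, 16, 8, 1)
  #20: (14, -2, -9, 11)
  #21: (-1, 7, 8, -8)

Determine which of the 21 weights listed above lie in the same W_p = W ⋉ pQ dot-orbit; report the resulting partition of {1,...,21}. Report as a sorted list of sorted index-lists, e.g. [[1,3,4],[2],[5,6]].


A_4 Cartan matrix, 4 simple roots permuted; ρ=(1,1,1,1).

Folding the 21 weights λ_j+ρ into Ā_19 (reps in the given 4-coord order):

  1: (4, 13, 0, 0) · 2: (6, 1, 8, 4) · 3: (0, 4, 4, 8) · 4: (6, 1, 8, 4) · 5: (0, 4, 4, 8) · 6: (2, 7, 6, 4) · 7: (0, 4, 4, 8) · 8: (0, 8, 2, 7) · 9: (3, 1, 5, 8) · 10: (6, 1, 8, 4) · 11: (0, 4, 4, 8) · 12: (0, 8, 2, 7) · 13: (3, 1, 5, 8) · 14: (2, 7, 6, 4) · 15: (4, 13, 0, 0) · 16: (2, 7, 6, 4) · 17: (0, 4, 4, 8) · 18: (2, 7, 6, 4) · 19: (0, 8, 2, 7) · 20: (6, 1, 8, 4) · 21: (0, 8, 2, 7)

These 21 weights hit 6 W_19-dot-orbits; sizes (2, 4, 5, 4, 4, 2):

[[1, 15], [2, 4, 10, 20], [3, 5, 7, 11, 17], [6, 14, 16, 18], [8, 12, 19, 21], [9, 13]]


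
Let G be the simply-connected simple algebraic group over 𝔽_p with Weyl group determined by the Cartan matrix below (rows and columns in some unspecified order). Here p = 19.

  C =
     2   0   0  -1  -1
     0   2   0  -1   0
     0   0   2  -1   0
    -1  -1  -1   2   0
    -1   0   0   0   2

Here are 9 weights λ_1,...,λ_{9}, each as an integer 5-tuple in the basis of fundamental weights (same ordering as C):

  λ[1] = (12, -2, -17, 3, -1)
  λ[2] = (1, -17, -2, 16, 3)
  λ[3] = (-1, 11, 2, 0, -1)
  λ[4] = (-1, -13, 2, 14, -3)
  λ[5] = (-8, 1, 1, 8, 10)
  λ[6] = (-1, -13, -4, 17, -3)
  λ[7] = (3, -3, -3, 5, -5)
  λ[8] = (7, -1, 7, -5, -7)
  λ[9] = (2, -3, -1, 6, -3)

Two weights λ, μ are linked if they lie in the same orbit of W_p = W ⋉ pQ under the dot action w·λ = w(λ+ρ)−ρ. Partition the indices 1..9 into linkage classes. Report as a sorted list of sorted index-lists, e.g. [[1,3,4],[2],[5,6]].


Cartan matrix: type D_5 (|W|=1920); un-permuting the 5 rows.

Ā_19 reps of the 9 weights (D_5, coords as presented):

  1: (0, 12, 3, 1, 0) · 2: (0, 12, 3, 1, 0) · 3: (0, 12, 3, 1, 0) · 4: (0, 12, 3, 1, 0) · 5: (0, 2, 2, 2, 4) · 6: (0, 12, 3, 1, 0) · 7: (0, 2, 2, 2, 4) · 8: (0, 2, 2, 2, 4) · 9: (1, 2, 0, 5, 2)

These 9 weights hit 3 W_19-dot-orbits; sizes (5, 3, 1):

[[1, 2, 3, 4, 6], [5, 7, 8], [9]]


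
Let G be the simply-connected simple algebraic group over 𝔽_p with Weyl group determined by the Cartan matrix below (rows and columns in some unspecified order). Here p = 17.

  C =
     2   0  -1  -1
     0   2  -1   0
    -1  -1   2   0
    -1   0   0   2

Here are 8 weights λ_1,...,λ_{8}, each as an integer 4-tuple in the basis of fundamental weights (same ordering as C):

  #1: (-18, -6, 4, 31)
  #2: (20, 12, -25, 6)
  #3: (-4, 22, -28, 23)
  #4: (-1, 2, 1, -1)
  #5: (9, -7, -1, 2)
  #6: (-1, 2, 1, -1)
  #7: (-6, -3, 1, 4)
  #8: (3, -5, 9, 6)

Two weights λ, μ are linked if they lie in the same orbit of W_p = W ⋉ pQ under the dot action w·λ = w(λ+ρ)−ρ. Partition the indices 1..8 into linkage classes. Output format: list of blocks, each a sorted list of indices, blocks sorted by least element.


Dynkin diagram of C (from the 6 off-diagonal −1 entries): A_4.

λ_j+ρ reflected into Ā_17 (⟨·,θ^∨⟩≤17); 4-tuples as given:

  1: (0, 3, 2, 0) · 2: (4, 0, 6, 3) · 3: (4, 0, 6, 3) · 4: (0, 3, 2, 0) · 5: (4, 0, 6, 3) · 6: (0, 3, 2, 0) · 7: (0, 3, 2, 0) · 8: (4, 0, 6, 3)

The 8 indices split into 2 linkage classes (same alcove rep ⇔ same W_17-dot-orbit):

[[1, 4, 6, 7], [2, 3, 5, 8]]


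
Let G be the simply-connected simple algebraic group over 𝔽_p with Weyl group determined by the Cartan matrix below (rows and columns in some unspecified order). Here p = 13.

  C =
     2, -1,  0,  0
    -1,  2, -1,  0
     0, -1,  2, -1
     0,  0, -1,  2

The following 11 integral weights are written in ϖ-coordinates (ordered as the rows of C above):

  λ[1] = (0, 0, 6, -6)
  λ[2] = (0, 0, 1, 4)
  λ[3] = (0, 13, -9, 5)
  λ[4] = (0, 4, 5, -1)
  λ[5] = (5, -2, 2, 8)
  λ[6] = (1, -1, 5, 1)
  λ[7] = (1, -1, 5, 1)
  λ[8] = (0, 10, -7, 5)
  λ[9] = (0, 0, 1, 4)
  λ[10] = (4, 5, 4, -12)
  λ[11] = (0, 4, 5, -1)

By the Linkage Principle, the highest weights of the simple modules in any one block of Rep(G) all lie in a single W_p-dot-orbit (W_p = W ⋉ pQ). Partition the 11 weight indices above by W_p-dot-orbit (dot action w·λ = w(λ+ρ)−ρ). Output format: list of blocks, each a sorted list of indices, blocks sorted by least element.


Cartan matrix: type A_4 (|W|=120); un-permuting the 4 rows.

λ_j+ρ reflected into Ā_13 (⟨·,θ^∨⟩≤13); 4-tuples as given:

    λ_1+ρ ↦ (1, 1, 2, 5)
    λ_2+ρ ↦ (1, 1, 2, 5)
    λ_3+ρ ↦ (1, 5, 6, 0)
    λ_4+ρ ↦ (1, 5, 6, 0)
    λ_5+ρ ↦ (1, 1, 2, 5)
    λ_6+ρ ↦ (2, 0, 6, 2)
    λ_7+ρ ↦ (2, 0, 6, 2)
    λ_8+ρ ↦ (1, 5, 6, 0)
    λ_9+ρ ↦ (1, 1, 2, 5)
    λ_10+ρ ↦ (2, 0, 6, 2)
    λ_11+ρ ↦ (1, 5, 6, 0)

The 11 indices split into 3 linkage classes (same alcove rep ⇔ same W_13-dot-orbit):

[[1, 2, 5, 9], [3, 4, 8, 11], [6, 7, 10]]


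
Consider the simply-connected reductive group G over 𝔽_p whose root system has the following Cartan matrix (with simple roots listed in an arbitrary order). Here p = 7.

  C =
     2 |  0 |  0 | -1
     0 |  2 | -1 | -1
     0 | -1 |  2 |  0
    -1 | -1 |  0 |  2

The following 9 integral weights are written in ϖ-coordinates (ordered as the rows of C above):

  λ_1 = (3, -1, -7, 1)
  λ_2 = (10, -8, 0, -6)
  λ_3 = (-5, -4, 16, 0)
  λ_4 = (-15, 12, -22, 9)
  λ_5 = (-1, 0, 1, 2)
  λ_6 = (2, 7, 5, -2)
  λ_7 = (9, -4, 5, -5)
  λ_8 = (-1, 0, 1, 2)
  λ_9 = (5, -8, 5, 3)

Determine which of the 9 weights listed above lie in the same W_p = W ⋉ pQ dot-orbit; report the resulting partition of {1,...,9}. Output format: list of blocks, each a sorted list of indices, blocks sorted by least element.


C ↔ A_4 under row/col permutation; |W(A_4)| = 120.

Ā_7 reps of the 9 weights (A_4, coords as presented):

  1: (0, 2, 0, 4);  2: (0, 2, 0, 4);  3: (0, 1, 2, 3);  4: (2, 1, 4, 0);  5: (0, 1, 2, 3);  6: (0, 2, 0, 4);  7: (0, 1, 2, 3);  8: (0, 1, 2, 3);  9: (0, 1, 2, 3)

The 9 indices split into 3 linkage classes (same alcove rep ⇔ same W_7-dot-orbit):

[[1, 2, 6], [3, 5, 7, 8, 9], [4]]


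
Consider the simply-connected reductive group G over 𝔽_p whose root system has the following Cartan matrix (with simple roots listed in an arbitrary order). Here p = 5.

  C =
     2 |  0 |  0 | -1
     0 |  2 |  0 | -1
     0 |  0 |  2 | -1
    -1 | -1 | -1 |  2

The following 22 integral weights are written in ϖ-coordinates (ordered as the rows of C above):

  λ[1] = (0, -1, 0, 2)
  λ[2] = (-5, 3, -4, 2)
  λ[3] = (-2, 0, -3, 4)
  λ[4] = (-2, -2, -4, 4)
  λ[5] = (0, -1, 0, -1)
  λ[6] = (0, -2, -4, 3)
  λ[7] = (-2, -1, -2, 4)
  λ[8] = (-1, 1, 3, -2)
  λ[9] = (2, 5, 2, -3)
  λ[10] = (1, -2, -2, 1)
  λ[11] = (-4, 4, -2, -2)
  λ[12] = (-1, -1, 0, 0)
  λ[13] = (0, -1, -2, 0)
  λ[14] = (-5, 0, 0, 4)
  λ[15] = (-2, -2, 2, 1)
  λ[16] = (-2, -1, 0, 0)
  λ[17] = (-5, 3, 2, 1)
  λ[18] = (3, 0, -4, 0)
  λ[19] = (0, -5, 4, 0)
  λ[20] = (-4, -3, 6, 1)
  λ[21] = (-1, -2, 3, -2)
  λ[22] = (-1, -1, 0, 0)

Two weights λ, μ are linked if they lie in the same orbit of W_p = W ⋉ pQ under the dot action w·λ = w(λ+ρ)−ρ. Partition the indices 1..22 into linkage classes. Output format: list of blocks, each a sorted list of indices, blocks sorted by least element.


Root system D_4: the 4×4 matrix C matches after relabeling.

Each λ_j+ρ reduced to Ā_5; 4-tuples below use C's row order:

    [1] (1, 0, 1, 0)
    [2] (0, 0, 1, 1)
    [3] (0, 0, 1, 1)
    [4] (1, 1, 3, 0)
    [5] (1, 0, 1, 0)
    [6] (1, 1, 3, 0)
    [7] (1, 0, 1, 0)
    [8] (1, 1, 3, 0)
    [9] (1, 0, 1, 1)
    [10] (2, 1, 1, 0)
    [11] (1, 1, 3, 0)
    [12] (0, 0, 1, 1)
    [13] (1, 0, 1, 0)
    [14] (2, 1, 1, 0)
    [15] (1, 1, 3, 0)
    [16] (1, 0, 1, 0)
    [17] (0, 0, 1, 1)
    [18] (2, 1, 1, 0)
    [19] (1, 0, 1, 1)
    [20] (1, 0, 1, 1)
    [21] (1, 0, 1, 1)
    [22] (0, 0, 1, 1)

Grouping the 22 weights by Ā_5-representative: 5 linkage classes.

[[1, 5, 7, 13, 16], [2, 3, 12, 17, 22], [4, 6, 8, 11, 15], [9, 19, 20, 21], [10, 14, 18]]


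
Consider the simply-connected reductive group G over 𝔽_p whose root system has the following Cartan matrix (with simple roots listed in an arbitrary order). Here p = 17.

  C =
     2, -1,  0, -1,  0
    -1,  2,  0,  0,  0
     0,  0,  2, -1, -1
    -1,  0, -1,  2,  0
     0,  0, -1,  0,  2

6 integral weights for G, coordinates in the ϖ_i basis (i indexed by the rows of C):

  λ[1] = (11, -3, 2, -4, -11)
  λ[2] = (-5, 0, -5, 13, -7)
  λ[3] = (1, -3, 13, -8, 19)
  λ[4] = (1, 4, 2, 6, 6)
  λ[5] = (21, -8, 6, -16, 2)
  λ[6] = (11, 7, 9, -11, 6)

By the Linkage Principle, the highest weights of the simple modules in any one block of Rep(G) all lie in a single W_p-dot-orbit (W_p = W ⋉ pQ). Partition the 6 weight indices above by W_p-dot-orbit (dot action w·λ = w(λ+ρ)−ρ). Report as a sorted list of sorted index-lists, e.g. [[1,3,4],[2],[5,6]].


Cartan matrix: type A_5 (|W|=720); un-permuting the 5 rows.

W_17-reps of the 6 weights in Ā_17 (same 5-coord order as C):

  [1] (0, 2, 3, 7, 0) · [2] (1, 3, 6, 0, 4) · [3] (0, 2, 3, 7, 0) · [4] (0, 2, 3, 7, 0) · [5] (0, 2, 3, 7, 0) · [6] (0, 2, 3, 7, 0)

The 6 indices split into 2 linkage classes (same alcove rep ⇔ same W_17-dot-orbit):

[[1, 3, 4, 5, 6], [2]]


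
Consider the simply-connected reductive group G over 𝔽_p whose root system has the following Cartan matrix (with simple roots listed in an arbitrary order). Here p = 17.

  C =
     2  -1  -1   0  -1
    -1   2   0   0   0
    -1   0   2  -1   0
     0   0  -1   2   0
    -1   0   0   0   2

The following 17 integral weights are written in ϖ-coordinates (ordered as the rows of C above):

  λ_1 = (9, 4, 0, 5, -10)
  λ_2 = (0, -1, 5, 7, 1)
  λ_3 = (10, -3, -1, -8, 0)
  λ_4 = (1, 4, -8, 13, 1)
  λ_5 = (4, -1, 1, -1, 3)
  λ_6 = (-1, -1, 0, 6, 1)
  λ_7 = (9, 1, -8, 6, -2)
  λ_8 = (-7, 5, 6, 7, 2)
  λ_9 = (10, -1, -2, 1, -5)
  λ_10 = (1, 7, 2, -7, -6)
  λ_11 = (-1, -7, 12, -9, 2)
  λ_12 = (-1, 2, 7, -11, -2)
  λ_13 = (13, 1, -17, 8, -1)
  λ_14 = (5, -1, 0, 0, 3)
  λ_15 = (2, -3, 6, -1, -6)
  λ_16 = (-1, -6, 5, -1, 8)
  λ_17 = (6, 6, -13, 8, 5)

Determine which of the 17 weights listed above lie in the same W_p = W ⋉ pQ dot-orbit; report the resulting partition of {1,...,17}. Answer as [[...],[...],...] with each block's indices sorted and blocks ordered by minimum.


Cartan matrix: type D_5 (|W|=1920); un-permuting the 5 rows.

W_17-reps of the 17 weights in Ā_17 (same 5-coord order as C):

  λ_1+ρ ↦ (5, 0, 1, 0, 4) · λ_2+ρ ↦ (0, 0, 1, 7, 2) · λ_3+ρ ↦ (2, 2, 3, 0, 1) · λ_4+ρ ↦ (2, 0, 1, 7, 3) · λ_5+ρ ↦ (5, 0, 1, 0, 4) · λ_6+ρ ↦ (0, 0, 1, 7, 2) · λ_7+ρ ↦ (2, 2, 3, 0, 1) · λ_8+ρ ↦ (2, 0, 1, 7, 3) · λ_9+ρ ↦ (5, 0, 1, 0, 4) · λ_10+ρ ↦ (2, 2, 3, 0, 1) · λ_11+ρ ↦ (2, 0, 1, 7, 3) · λ_12+ρ ↦ (0, 0, 1, 7, 2) · λ_13+ρ ↦ (0, 0, 1, 7, 2) · λ_14+ρ ↦ (5, 0, 1, 0, 4) · λ_15+ρ ↦ (2, 2, 3, 0, 1) · λ_16+ρ ↦ (5, 0, 1, 0, 4) · λ_17+ρ ↦ (2, 2, 3, 0, 1)

Partition of {1..17} into 4 W_17-dot-orbits:

[[1, 5, 9, 14, 16], [2, 6, 12, 13], [3, 7, 10, 15, 17], [4, 8, 11]]


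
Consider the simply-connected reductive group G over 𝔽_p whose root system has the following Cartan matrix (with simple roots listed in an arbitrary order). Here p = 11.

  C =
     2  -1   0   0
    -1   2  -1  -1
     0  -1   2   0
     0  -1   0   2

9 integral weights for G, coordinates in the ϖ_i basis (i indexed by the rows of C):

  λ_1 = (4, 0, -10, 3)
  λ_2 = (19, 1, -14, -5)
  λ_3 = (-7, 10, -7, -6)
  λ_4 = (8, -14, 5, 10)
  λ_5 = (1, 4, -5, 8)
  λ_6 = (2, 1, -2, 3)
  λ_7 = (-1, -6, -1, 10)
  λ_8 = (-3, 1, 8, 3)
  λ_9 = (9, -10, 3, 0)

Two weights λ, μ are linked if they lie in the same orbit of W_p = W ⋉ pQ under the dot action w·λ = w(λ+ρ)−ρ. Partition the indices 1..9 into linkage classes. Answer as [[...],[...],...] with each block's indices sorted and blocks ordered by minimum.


D_4 Cartan matrix, 4 simple roots permuted; ρ=(1,1,1,1).

λ_j+ρ reflected into Ā_11 (⟨·,θ^∨⟩≤11); 4-tuples as given:

  λ_1 → (3, 1, 1, 4);  λ_2 → (2, 2, 5, 0);  λ_3 → (0, 5, 0, 1);  λ_4 → (2, 2, 5, 0);  λ_5 → (3, 1, 1, 4);  λ_6 → (3, 1, 1, 4);  λ_7 → (0, 5, 0, 1);  λ_8 → (2, 2, 5, 0);  λ_9 → (3, 1, 1, 4)

Partition of {1..9} into 3 W_11-dot-orbits:

[[1, 5, 6, 9], [2, 4, 8], [3, 7]]


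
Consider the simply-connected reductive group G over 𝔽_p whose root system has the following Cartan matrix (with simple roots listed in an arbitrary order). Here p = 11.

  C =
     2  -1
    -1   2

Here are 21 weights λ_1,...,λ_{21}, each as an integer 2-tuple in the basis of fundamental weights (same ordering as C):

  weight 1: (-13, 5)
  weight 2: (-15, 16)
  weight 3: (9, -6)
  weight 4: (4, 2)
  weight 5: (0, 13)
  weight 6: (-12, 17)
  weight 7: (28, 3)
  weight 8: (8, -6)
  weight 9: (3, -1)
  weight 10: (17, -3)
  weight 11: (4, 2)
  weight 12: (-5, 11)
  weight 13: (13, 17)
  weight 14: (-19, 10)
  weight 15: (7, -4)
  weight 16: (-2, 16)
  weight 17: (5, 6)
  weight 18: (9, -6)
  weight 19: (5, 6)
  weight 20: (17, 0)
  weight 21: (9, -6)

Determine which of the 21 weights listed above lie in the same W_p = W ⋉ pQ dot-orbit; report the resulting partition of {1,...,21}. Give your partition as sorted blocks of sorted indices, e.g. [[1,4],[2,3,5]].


A_2 Cartan matrix, 2 simple roots permuted; ρ=(1,1).

Each λ_j+ρ reduced to Ā_11; 2-tuples below use C's row order:

    1: (5, 5)
    2: (5, 3)
    3: (5, 5)
    4: (5, 3)
    5: (3, 7)
    6: (4, 0)
    7: (4, 0)
    8: (4, 5)
    9: (4, 0)
    10: (4, 5)
    11: (5, 3)
    12: (3, 7)
    13: (3, 7)
    14: (4, 0)
    15: (5, 3)
    16: (5, 5)
    17: (4, 5)
    18: (5, 5)
    19: (4, 5)
    20: (3, 7)
    21: (5, 5)

5 distinct reps among the 21 weights ⇒ 5 W_11-linkage classes:

[[1, 3, 16, 18, 21], [2, 4, 11, 15], [5, 12, 13, 20], [6, 7, 9, 14], [8, 10, 17, 19]]


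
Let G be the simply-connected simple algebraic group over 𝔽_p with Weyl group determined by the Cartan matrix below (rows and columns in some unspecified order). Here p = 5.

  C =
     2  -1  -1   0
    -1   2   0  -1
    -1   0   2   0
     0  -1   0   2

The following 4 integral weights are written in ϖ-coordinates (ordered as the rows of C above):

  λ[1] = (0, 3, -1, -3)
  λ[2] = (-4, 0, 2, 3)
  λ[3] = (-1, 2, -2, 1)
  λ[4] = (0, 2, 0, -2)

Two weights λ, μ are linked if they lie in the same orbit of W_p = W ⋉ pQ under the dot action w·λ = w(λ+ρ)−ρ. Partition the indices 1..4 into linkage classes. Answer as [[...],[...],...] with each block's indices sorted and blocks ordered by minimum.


Root system A_4: the 4×4 matrix C matches after relabeling.

W_5-reps of the 4 weights in Ā_5 (same 4-coord order as C):

  1: (1, 2, 0, 2);  2: (1, 2, 0, 2);  3: (1, 2, 0, 2);  4: (1, 2, 1, 1)

Grouping the 4 weights by Ā_5-representative: 2 linkage classes.

[[1, 2, 3], [4]]


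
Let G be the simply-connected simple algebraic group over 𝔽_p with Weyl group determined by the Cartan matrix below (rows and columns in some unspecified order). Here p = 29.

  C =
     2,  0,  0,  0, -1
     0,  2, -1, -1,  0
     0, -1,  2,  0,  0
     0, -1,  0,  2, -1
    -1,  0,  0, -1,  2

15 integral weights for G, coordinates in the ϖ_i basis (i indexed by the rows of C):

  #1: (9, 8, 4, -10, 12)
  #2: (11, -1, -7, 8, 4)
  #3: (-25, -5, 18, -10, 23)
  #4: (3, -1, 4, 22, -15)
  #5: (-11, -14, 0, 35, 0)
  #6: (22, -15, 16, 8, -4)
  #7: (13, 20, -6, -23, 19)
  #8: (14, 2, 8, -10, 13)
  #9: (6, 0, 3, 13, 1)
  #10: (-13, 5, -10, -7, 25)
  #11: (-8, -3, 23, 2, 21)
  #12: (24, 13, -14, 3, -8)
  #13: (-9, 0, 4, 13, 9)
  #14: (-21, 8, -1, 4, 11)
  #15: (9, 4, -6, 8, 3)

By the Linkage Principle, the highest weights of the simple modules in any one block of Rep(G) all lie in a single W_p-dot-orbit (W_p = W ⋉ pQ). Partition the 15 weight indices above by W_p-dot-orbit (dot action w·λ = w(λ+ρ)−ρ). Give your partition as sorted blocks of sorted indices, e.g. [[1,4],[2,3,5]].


A_5 Cartan matrix, 5 simple roots permuted; ρ=(1,1,1,1,1).

Alcove-folded reps (p=29, 15 weights, presented ϖ-order):

  1: (10, 0, 5, 9, 4)
  2: (12, 6, 0, 3, 5)
  3: (10, 0, 5, 9, 4)
  4: (10, 0, 5, 9, 4)
  5: (7, 1, 4, 14, 2)
  6: (12, 6, 0, 3, 5)
  7: (7, 1, 4, 14, 2)
  8: (12, 6, 0, 3, 5)
  9: (7, 1, 4, 14, 2)
  10: (12, 6, 0, 3, 5)
  11: (11, 2, 4, 1, 4)
  12: (11, 2, 4, 1, 4)
  13: (7, 1, 4, 14, 2)
  14: (12, 6, 0, 3, 5)
  15: (10, 0, 5, 9, 4)

Partition of {1..15} into 4 W_29-dot-orbits:

[[1, 3, 4, 15], [2, 6, 8, 10, 14], [5, 7, 9, 13], [11, 12]]


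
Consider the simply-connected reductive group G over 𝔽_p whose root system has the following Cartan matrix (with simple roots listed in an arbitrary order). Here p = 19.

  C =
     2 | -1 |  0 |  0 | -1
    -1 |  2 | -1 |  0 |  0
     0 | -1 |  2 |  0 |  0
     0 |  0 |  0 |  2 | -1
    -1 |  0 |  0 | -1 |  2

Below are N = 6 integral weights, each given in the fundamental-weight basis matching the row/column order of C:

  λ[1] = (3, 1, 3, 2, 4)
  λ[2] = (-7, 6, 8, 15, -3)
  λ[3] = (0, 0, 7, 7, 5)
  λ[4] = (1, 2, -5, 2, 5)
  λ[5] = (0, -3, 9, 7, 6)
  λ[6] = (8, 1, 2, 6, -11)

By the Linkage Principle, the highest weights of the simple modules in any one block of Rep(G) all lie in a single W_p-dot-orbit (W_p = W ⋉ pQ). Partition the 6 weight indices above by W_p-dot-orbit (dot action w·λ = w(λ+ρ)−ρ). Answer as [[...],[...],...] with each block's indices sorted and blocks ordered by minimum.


C ↔ A_5 under row/col permutation; |W(A_5)| = 720.

Folding the 6 weights λ_j+ρ into Ā_19 (reps in the given 5-coord order):

  λ_1 → (4, 2, 4, 3, 5)
  λ_2 → (1, 1, 3, 3, 6)
  λ_3 → (1, 1, 3, 3, 6)
  λ_4 → (1, 1, 3, 3, 6)
  λ_5 → (1, 1, 3, 3, 6)
  λ_6 → (1, 1, 3, 3, 6)

Grouping the 6 weights by Ā_19-representative: 2 linkage classes.

[[1], [2, 3, 4, 5, 6]]


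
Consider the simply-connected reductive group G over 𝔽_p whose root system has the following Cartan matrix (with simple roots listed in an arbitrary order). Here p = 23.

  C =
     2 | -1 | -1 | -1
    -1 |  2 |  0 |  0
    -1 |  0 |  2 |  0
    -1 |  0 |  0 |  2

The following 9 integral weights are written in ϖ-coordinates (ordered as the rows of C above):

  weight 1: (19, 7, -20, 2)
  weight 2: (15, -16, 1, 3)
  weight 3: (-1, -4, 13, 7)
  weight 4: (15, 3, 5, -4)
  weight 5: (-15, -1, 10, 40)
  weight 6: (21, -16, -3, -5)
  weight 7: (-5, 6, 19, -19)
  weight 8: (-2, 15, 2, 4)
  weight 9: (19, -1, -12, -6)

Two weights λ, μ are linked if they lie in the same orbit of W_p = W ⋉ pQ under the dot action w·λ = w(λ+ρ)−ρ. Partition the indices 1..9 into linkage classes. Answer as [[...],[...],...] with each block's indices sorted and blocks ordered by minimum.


Root system D_4: the 4×4 matrix C matches after relabeling.

W_23-reps of the 9 weights in Ā_23 (same 4-coord order as C):

  1: (3, 0, 11, 5) · 2: (1, 15, 2, 4) · 3: (3, 0, 11, 5) · 4: (3, 1, 3, 0) · 5: (3, 0, 11, 5) · 6: (1, 15, 2, 4) · 7: (1, 15, 2, 4) · 8: (1, 15, 2, 4) · 9: (3, 0, 11, 5)

These 9 weights hit 3 W_23-dot-orbits; sizes (4, 4, 1):

[[1, 3, 5, 9], [2, 6, 7, 8], [4]]


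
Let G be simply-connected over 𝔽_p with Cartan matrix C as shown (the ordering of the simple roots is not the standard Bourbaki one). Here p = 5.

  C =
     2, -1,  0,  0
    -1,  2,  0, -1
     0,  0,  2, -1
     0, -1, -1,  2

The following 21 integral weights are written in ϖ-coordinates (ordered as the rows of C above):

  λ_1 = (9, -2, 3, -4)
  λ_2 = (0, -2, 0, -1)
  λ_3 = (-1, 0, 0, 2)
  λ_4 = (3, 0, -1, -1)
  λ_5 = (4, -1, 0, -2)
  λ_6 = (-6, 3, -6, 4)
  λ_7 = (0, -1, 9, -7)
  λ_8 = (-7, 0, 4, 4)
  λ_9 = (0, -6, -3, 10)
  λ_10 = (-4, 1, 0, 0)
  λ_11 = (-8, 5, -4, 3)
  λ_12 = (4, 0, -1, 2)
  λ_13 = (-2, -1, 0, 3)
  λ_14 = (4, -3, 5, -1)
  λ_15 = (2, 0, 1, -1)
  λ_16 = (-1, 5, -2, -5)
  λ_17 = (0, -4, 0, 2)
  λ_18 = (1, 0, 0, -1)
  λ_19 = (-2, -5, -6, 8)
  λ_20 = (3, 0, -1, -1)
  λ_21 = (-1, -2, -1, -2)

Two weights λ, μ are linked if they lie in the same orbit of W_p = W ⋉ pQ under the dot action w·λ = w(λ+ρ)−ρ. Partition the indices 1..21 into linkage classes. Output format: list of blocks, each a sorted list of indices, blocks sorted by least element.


Cartan matrix: type A_4 (|W|=120); un-permuting the 4 rows.

λ_j+ρ reflected into Ā_5 (⟨·,θ^∨⟩≤5); 4-tuples as given:

  λ_1+ρ ↦ (0, 1, 1, 3);  λ_2+ρ ↦ (0, 0, 0, 1);  λ_3+ρ ↦ (0, 1, 1, 3);  λ_4+ρ ↦ (4, 1, 0, 0);  λ_5+ρ ↦ (4, 1, 0, 0);  λ_6+ρ ↦ (0, 0, 0, 1);  λ_7+ρ ↦ (0, 0, 0, 1);  λ_8+ρ ↦ (4, 1, 0, 0);  λ_9+ρ ↦ (1, 0, 3, 1);  λ_10+ρ ↦ (2, 1, 1, 0);  λ_11+ρ ↦ (0, 1, 0, 1);  λ_12+ρ ↦ (1, 0, 3, 1);  λ_13+ρ ↦ (0, 1, 1, 3);  λ_14+ρ ↦ (0, 1, 0, 1);  λ_15+ρ ↦ (2, 1, 1, 0);  λ_16+ρ ↦ (1, 0, 3, 1);  λ_17+ρ ↦ (2, 1, 1, 0);  λ_18+ρ ↦ (2, 1, 1, 0);  λ_19+ρ ↦ (0, 0, 0, 1);  λ_20+ρ ↦ (4, 1, 0, 0);  λ_21+ρ ↦ (0, 1, 0, 1)

Grouping the 21 weights by Ā_5-representative: 6 linkage classes.

[[1, 3, 13], [2, 6, 7, 19], [4, 5, 8, 20], [9, 12, 16], [10, 15, 17, 18], [11, 14, 21]]


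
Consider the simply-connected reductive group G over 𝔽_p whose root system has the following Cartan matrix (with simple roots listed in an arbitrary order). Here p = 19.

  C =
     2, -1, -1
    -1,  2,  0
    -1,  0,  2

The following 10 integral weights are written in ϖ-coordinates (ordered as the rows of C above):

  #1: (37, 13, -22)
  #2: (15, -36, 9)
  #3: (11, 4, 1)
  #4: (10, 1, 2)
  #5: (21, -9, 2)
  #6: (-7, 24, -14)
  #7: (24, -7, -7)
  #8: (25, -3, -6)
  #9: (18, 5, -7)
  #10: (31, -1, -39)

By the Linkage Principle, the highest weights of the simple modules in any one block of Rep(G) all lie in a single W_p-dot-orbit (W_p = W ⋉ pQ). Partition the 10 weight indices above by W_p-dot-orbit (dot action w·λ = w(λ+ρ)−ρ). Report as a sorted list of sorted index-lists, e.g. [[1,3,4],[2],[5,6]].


C ↔ A_3 under row/col permutation; |W(A_3)| = 24.

W_19-reps of the 10 weights in Ā_19 (same 3-coord order as C):

  λ_1+ρ ↦ (12, 5, 2)
  λ_2+ρ ↦ (3, 0, 7)
  λ_3+ρ ↦ (12, 5, 2)
  λ_4+ρ ↦ (11, 2, 3)
  λ_5+ρ ↦ (11, 2, 3)
  λ_6+ρ ↦ (13, 0, 0)
  λ_7+ρ ↦ (13, 0, 0)
  λ_8+ρ ↦ (12, 5, 2)
  λ_9+ρ ↦ (13, 0, 0)
  λ_10+ρ ↦ (13, 0, 0)

Grouping the 10 weights by Ā_19-representative: 4 linkage classes.

[[1, 3, 8], [2], [4, 5], [6, 7, 9, 10]]


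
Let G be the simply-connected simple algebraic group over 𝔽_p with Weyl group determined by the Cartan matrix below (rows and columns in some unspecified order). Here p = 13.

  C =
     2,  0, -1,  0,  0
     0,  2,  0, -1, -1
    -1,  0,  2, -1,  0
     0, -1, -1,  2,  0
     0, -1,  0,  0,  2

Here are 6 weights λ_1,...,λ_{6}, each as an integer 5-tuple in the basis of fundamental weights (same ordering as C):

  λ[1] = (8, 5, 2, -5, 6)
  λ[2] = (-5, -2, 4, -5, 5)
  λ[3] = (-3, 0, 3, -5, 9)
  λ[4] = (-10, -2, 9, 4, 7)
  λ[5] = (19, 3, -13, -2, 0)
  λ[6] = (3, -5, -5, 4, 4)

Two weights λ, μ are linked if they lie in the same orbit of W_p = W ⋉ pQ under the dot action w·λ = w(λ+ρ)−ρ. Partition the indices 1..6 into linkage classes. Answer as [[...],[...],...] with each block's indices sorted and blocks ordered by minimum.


Type A_5, rank 5, |W|=720; reorder rows/cols to standard.

Folding the 6 weights λ_j+ρ into Ā_13 (reps in the given 5-coord order):

  1: (0, 1, 1, 3, 1)
  2: (0, 1, 1, 3, 1)
  3: (0, 2, 1, 1, 7)
  4: (0, 1, 1, 3, 1)
  5: (0, 1, 1, 3, 1)
  6: (0, 1, 1, 3, 1)

Partition of {1..6} into 2 W_13-dot-orbits:

[[1, 2, 4, 5, 6], [3]]


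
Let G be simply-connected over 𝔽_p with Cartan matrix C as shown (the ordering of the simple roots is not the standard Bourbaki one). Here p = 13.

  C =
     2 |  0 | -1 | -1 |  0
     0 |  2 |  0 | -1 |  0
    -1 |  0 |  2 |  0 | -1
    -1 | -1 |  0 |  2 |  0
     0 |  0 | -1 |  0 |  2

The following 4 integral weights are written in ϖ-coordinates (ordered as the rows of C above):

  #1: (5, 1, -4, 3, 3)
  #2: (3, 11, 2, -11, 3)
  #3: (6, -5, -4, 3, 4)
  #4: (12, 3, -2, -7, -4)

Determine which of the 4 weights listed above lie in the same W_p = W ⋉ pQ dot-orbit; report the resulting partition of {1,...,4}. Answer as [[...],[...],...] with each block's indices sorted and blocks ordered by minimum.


Cartan matrix: type A_5 (|W|=720); un-permuting the 5 rows.

Folding the 4 weights λ_j+ρ into Ā_13 (reps in the given 5-coord order):

  λ_1+ρ ↦ (3, 2, 3, 4, 1)
  λ_2+ρ ↦ (3, 2, 3, 4, 1)
  λ_3+ρ ↦ (4, 4, 3, 0, 2)
  λ_4+ρ ↦ (3, 2, 3, 4, 1)

Linkage partition of the 4 weights (2 classes, p=13):

[[1, 2, 4], [3]]
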